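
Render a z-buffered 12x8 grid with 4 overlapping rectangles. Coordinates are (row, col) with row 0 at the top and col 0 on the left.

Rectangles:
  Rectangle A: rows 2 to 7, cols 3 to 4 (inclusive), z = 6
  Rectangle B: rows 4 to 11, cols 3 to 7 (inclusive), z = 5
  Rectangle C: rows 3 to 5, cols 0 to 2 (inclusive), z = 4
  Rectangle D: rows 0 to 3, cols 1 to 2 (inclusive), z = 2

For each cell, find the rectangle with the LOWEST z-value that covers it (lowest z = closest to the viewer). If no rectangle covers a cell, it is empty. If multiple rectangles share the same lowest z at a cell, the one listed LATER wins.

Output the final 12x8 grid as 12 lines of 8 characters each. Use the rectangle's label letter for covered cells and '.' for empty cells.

.DD.....
.DD.....
.DDAA...
CDDAA...
CCCBBBBB
CCCBBBBB
...BBBBB
...BBBBB
...BBBBB
...BBBBB
...BBBBB
...BBBBB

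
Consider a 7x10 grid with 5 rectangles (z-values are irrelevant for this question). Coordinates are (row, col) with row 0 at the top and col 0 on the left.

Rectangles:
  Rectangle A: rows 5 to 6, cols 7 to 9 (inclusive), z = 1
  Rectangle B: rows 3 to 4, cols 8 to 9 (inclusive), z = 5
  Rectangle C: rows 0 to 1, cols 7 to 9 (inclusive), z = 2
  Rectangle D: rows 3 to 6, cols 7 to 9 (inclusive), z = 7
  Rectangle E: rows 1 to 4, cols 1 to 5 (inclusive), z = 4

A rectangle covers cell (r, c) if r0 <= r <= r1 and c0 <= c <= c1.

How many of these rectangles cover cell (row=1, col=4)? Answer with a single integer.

Check cell (1,4):
  A: rows 5-6 cols 7-9 -> outside (row miss)
  B: rows 3-4 cols 8-9 -> outside (row miss)
  C: rows 0-1 cols 7-9 -> outside (col miss)
  D: rows 3-6 cols 7-9 -> outside (row miss)
  E: rows 1-4 cols 1-5 -> covers
Count covering = 1

Answer: 1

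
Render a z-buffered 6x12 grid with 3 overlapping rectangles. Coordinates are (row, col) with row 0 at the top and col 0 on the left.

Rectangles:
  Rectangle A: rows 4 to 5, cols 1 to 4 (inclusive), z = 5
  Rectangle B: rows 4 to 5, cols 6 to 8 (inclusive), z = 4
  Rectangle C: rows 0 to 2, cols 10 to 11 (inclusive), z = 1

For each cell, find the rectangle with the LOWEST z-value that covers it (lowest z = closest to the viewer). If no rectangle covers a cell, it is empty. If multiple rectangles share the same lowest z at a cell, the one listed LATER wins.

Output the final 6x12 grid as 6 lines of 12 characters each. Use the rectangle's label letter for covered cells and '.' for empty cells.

..........CC
..........CC
..........CC
............
.AAAA.BBB...
.AAAA.BBB...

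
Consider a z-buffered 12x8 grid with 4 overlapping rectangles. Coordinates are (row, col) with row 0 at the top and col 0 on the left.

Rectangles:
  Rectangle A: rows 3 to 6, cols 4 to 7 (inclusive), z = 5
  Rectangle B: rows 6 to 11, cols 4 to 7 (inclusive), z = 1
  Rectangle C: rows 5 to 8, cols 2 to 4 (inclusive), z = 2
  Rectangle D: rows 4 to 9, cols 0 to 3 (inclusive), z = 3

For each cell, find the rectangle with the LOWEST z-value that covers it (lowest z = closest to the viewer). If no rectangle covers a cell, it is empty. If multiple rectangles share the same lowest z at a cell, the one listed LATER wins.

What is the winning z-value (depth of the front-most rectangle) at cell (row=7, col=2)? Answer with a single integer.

Answer: 2

Derivation:
Check cell (7,2):
  A: rows 3-6 cols 4-7 -> outside (row miss)
  B: rows 6-11 cols 4-7 -> outside (col miss)
  C: rows 5-8 cols 2-4 z=2 -> covers; best now C (z=2)
  D: rows 4-9 cols 0-3 z=3 -> covers; best now C (z=2)
Winner: C at z=2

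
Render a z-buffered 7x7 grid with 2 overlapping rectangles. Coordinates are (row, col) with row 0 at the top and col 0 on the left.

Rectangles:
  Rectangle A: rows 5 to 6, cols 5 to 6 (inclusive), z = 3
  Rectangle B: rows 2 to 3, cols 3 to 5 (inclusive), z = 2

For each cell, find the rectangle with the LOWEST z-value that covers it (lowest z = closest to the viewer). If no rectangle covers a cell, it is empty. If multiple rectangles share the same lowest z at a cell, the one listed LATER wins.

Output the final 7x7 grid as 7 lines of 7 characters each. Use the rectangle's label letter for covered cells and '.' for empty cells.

.......
.......
...BBB.
...BBB.
.......
.....AA
.....AA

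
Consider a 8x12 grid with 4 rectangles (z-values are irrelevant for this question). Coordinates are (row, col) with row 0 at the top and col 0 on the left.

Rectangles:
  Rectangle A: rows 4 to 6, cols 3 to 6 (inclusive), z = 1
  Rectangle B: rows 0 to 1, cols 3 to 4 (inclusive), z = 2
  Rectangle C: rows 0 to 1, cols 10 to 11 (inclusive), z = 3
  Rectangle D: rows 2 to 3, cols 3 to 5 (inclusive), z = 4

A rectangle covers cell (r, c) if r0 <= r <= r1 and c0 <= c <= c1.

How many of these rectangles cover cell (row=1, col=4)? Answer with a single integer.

Check cell (1,4):
  A: rows 4-6 cols 3-6 -> outside (row miss)
  B: rows 0-1 cols 3-4 -> covers
  C: rows 0-1 cols 10-11 -> outside (col miss)
  D: rows 2-3 cols 3-5 -> outside (row miss)
Count covering = 1

Answer: 1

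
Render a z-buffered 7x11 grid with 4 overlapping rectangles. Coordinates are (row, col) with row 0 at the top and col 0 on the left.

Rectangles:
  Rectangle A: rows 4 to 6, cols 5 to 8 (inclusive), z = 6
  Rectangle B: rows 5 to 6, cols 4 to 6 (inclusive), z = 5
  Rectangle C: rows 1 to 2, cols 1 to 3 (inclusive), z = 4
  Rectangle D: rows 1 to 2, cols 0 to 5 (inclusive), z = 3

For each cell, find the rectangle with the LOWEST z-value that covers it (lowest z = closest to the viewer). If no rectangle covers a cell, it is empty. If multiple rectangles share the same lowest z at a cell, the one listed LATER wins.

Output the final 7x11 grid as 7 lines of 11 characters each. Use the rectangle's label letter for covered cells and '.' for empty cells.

...........
DDDDDD.....
DDDDDD.....
...........
.....AAAA..
....BBBAA..
....BBBAA..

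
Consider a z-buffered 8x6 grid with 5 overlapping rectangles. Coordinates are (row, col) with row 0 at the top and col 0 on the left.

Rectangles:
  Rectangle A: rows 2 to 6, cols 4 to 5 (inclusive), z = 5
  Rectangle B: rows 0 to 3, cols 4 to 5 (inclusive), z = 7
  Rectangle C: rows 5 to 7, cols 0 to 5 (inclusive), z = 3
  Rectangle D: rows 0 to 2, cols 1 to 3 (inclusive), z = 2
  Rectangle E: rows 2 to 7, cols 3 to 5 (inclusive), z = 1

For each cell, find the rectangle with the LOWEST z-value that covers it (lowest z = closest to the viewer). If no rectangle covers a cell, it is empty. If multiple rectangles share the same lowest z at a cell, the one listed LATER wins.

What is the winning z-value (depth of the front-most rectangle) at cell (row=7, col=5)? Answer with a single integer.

Answer: 1

Derivation:
Check cell (7,5):
  A: rows 2-6 cols 4-5 -> outside (row miss)
  B: rows 0-3 cols 4-5 -> outside (row miss)
  C: rows 5-7 cols 0-5 z=3 -> covers; best now C (z=3)
  D: rows 0-2 cols 1-3 -> outside (row miss)
  E: rows 2-7 cols 3-5 z=1 -> covers; best now E (z=1)
Winner: E at z=1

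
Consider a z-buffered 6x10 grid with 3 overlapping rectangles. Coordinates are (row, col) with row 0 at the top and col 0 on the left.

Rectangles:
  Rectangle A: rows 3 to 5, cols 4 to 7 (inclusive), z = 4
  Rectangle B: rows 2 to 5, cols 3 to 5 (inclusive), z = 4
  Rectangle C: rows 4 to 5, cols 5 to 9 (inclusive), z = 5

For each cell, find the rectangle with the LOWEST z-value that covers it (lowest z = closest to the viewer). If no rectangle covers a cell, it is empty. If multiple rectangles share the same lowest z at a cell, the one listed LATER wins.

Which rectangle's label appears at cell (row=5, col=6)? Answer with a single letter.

Check cell (5,6):
  A: rows 3-5 cols 4-7 z=4 -> covers; best now A (z=4)
  B: rows 2-5 cols 3-5 -> outside (col miss)
  C: rows 4-5 cols 5-9 z=5 -> covers; best now A (z=4)
Winner: A at z=4

Answer: A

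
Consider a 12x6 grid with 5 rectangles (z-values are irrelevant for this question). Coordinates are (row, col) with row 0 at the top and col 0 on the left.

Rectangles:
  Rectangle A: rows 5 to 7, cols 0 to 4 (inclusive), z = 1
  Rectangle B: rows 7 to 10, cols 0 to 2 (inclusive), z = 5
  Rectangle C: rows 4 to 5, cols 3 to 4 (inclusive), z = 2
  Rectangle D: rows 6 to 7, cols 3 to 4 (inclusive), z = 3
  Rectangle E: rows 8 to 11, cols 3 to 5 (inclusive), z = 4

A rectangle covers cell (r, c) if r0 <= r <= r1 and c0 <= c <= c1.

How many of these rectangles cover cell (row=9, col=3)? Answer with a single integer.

Answer: 1

Derivation:
Check cell (9,3):
  A: rows 5-7 cols 0-4 -> outside (row miss)
  B: rows 7-10 cols 0-2 -> outside (col miss)
  C: rows 4-5 cols 3-4 -> outside (row miss)
  D: rows 6-7 cols 3-4 -> outside (row miss)
  E: rows 8-11 cols 3-5 -> covers
Count covering = 1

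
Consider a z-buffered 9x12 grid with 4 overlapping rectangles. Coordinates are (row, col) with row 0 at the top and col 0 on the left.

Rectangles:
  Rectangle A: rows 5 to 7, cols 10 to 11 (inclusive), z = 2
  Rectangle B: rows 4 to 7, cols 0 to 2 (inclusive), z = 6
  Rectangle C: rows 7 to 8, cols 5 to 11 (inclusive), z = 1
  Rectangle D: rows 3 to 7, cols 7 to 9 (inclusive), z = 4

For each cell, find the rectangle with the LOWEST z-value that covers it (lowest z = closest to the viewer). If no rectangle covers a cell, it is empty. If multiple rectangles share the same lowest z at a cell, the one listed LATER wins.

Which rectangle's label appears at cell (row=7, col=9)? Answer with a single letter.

Check cell (7,9):
  A: rows 5-7 cols 10-11 -> outside (col miss)
  B: rows 4-7 cols 0-2 -> outside (col miss)
  C: rows 7-8 cols 5-11 z=1 -> covers; best now C (z=1)
  D: rows 3-7 cols 7-9 z=4 -> covers; best now C (z=1)
Winner: C at z=1

Answer: C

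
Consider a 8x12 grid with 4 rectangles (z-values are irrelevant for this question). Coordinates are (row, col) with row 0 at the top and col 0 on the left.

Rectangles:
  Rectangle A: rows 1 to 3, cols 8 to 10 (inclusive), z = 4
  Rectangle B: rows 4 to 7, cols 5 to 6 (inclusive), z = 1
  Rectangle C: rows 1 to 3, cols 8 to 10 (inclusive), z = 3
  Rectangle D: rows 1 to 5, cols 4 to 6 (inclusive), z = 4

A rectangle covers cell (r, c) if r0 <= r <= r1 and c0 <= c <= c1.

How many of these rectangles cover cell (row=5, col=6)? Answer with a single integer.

Check cell (5,6):
  A: rows 1-3 cols 8-10 -> outside (row miss)
  B: rows 4-7 cols 5-6 -> covers
  C: rows 1-3 cols 8-10 -> outside (row miss)
  D: rows 1-5 cols 4-6 -> covers
Count covering = 2

Answer: 2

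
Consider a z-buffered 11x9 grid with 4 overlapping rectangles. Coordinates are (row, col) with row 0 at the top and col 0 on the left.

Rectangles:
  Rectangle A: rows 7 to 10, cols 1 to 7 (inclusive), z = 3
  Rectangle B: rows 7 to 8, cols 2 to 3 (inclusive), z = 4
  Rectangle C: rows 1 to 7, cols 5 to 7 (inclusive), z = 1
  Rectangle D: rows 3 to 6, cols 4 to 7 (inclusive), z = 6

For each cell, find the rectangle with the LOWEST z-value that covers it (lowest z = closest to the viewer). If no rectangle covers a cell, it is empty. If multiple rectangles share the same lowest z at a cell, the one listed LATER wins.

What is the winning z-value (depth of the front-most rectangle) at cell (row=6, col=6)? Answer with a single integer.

Answer: 1

Derivation:
Check cell (6,6):
  A: rows 7-10 cols 1-7 -> outside (row miss)
  B: rows 7-8 cols 2-3 -> outside (row miss)
  C: rows 1-7 cols 5-7 z=1 -> covers; best now C (z=1)
  D: rows 3-6 cols 4-7 z=6 -> covers; best now C (z=1)
Winner: C at z=1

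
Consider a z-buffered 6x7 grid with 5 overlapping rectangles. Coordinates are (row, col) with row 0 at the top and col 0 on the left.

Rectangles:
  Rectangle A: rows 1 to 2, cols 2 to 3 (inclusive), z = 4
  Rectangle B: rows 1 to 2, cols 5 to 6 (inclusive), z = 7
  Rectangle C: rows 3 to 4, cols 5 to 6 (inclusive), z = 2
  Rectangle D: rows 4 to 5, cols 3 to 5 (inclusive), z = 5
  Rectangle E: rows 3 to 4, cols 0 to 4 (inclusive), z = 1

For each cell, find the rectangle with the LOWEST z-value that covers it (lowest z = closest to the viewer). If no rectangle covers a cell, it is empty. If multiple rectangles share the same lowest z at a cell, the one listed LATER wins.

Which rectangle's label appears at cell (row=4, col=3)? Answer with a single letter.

Answer: E

Derivation:
Check cell (4,3):
  A: rows 1-2 cols 2-3 -> outside (row miss)
  B: rows 1-2 cols 5-6 -> outside (row miss)
  C: rows 3-4 cols 5-6 -> outside (col miss)
  D: rows 4-5 cols 3-5 z=5 -> covers; best now D (z=5)
  E: rows 3-4 cols 0-4 z=1 -> covers; best now E (z=1)
Winner: E at z=1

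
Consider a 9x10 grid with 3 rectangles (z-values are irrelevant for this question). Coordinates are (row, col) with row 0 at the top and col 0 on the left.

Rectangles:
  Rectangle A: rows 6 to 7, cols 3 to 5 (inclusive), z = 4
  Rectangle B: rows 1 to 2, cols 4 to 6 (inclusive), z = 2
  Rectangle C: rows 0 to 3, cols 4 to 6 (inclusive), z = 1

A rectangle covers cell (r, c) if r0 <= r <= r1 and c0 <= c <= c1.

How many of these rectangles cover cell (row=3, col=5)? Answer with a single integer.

Answer: 1

Derivation:
Check cell (3,5):
  A: rows 6-7 cols 3-5 -> outside (row miss)
  B: rows 1-2 cols 4-6 -> outside (row miss)
  C: rows 0-3 cols 4-6 -> covers
Count covering = 1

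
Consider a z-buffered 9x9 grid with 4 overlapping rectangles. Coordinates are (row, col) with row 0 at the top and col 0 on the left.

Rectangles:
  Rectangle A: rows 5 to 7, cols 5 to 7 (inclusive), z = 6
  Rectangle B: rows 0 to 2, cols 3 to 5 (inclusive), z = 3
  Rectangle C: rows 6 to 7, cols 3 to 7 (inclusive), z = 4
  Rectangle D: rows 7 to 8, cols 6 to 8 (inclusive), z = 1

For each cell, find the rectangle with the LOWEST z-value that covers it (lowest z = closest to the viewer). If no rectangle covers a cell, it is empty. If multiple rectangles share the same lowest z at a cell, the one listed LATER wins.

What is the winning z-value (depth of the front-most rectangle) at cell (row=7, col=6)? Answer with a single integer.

Answer: 1

Derivation:
Check cell (7,6):
  A: rows 5-7 cols 5-7 z=6 -> covers; best now A (z=6)
  B: rows 0-2 cols 3-5 -> outside (row miss)
  C: rows 6-7 cols 3-7 z=4 -> covers; best now C (z=4)
  D: rows 7-8 cols 6-8 z=1 -> covers; best now D (z=1)
Winner: D at z=1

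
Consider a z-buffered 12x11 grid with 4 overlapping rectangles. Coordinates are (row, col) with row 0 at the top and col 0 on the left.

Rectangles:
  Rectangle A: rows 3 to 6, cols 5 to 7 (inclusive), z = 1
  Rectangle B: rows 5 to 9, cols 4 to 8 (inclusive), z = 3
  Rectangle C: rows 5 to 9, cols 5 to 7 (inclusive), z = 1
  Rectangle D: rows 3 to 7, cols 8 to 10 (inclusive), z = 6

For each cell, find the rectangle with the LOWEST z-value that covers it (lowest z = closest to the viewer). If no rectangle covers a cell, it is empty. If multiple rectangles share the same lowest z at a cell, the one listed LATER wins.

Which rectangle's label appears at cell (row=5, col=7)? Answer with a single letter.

Check cell (5,7):
  A: rows 3-6 cols 5-7 z=1 -> covers; best now A (z=1)
  B: rows 5-9 cols 4-8 z=3 -> covers; best now A (z=1)
  C: rows 5-9 cols 5-7 z=1 -> covers; best now C (z=1)
  D: rows 3-7 cols 8-10 -> outside (col miss)
Winner: C at z=1

Answer: C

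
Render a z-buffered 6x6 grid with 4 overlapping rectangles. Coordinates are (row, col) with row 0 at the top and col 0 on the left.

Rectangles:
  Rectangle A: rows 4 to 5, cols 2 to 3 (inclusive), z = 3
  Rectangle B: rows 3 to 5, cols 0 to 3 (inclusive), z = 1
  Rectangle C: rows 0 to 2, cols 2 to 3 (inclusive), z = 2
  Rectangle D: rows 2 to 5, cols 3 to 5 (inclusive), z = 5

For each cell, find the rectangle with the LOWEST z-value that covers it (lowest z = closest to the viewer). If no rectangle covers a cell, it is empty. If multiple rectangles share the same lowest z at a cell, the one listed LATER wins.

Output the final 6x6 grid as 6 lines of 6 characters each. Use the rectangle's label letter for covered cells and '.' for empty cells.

..CC..
..CC..
..CCDD
BBBBDD
BBBBDD
BBBBDD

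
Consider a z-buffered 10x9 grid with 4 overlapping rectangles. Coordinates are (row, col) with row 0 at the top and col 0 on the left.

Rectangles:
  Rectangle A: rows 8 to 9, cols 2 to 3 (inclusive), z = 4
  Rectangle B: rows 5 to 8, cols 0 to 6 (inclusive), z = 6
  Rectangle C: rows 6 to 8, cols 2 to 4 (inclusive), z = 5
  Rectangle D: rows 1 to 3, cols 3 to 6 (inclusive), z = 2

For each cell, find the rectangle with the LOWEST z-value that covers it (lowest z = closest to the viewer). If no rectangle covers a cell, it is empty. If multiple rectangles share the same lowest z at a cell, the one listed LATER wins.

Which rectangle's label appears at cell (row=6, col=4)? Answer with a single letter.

Answer: C

Derivation:
Check cell (6,4):
  A: rows 8-9 cols 2-3 -> outside (row miss)
  B: rows 5-8 cols 0-6 z=6 -> covers; best now B (z=6)
  C: rows 6-8 cols 2-4 z=5 -> covers; best now C (z=5)
  D: rows 1-3 cols 3-6 -> outside (row miss)
Winner: C at z=5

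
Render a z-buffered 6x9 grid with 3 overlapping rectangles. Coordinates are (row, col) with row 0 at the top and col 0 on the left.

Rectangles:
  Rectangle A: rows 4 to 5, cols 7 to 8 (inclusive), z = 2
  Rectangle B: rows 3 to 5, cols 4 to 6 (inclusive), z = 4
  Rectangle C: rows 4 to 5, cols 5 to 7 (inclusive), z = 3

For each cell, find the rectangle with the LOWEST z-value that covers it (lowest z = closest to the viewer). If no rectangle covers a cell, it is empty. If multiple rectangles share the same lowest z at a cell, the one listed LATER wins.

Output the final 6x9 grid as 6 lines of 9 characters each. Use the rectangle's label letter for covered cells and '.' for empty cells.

.........
.........
.........
....BBB..
....BCCAA
....BCCAA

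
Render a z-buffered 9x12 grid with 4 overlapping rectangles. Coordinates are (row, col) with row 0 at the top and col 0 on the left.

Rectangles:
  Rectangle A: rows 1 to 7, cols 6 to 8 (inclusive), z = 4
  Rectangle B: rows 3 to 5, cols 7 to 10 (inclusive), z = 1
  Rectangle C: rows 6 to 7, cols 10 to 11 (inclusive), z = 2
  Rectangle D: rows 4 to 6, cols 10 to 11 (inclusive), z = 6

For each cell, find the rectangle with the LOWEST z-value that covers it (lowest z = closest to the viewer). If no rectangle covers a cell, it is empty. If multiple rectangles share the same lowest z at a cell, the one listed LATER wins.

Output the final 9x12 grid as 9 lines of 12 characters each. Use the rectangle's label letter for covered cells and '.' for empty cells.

............
......AAA...
......AAA...
......ABBBB.
......ABBBBD
......ABBBBD
......AAA.CC
......AAA.CC
............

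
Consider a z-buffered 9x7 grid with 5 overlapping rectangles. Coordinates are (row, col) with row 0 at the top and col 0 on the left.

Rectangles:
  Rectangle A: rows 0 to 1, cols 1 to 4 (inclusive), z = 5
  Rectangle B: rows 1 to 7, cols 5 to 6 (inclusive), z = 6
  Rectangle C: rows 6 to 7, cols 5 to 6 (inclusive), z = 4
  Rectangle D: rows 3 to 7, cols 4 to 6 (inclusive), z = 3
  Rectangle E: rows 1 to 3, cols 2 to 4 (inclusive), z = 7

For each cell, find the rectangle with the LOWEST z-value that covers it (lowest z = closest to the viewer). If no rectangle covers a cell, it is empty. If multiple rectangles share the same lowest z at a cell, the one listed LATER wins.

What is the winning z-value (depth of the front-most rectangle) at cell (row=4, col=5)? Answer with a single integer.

Answer: 3

Derivation:
Check cell (4,5):
  A: rows 0-1 cols 1-4 -> outside (row miss)
  B: rows 1-7 cols 5-6 z=6 -> covers; best now B (z=6)
  C: rows 6-7 cols 5-6 -> outside (row miss)
  D: rows 3-7 cols 4-6 z=3 -> covers; best now D (z=3)
  E: rows 1-3 cols 2-4 -> outside (row miss)
Winner: D at z=3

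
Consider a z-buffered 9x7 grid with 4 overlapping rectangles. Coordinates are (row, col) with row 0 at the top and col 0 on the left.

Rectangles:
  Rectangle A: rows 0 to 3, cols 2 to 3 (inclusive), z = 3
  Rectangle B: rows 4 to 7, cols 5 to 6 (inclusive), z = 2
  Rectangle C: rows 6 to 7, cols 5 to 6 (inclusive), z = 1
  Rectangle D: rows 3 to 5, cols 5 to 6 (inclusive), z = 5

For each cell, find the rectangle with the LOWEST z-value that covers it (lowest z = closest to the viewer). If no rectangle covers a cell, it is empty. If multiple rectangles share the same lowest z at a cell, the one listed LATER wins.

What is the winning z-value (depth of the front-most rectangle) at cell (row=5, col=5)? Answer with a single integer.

Answer: 2

Derivation:
Check cell (5,5):
  A: rows 0-3 cols 2-3 -> outside (row miss)
  B: rows 4-7 cols 5-6 z=2 -> covers; best now B (z=2)
  C: rows 6-7 cols 5-6 -> outside (row miss)
  D: rows 3-5 cols 5-6 z=5 -> covers; best now B (z=2)
Winner: B at z=2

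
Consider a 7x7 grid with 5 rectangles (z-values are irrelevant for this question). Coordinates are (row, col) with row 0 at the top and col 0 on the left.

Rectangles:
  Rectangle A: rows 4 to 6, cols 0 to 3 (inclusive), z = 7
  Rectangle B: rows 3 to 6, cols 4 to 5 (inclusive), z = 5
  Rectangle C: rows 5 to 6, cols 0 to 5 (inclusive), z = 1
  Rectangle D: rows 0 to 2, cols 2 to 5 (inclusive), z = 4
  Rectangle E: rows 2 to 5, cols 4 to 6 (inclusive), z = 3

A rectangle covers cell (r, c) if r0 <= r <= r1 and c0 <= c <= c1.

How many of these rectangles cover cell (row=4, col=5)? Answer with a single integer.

Answer: 2

Derivation:
Check cell (4,5):
  A: rows 4-6 cols 0-3 -> outside (col miss)
  B: rows 3-6 cols 4-5 -> covers
  C: rows 5-6 cols 0-5 -> outside (row miss)
  D: rows 0-2 cols 2-5 -> outside (row miss)
  E: rows 2-5 cols 4-6 -> covers
Count covering = 2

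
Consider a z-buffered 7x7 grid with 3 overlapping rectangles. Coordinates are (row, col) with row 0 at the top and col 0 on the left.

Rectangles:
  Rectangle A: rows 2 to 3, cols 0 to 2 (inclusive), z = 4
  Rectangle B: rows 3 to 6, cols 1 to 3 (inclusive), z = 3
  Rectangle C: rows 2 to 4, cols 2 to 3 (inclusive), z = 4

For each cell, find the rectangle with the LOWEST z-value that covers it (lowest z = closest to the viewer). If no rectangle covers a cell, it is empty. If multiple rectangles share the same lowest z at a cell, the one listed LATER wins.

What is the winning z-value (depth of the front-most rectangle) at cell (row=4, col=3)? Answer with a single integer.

Check cell (4,3):
  A: rows 2-3 cols 0-2 -> outside (row miss)
  B: rows 3-6 cols 1-3 z=3 -> covers; best now B (z=3)
  C: rows 2-4 cols 2-3 z=4 -> covers; best now B (z=3)
Winner: B at z=3

Answer: 3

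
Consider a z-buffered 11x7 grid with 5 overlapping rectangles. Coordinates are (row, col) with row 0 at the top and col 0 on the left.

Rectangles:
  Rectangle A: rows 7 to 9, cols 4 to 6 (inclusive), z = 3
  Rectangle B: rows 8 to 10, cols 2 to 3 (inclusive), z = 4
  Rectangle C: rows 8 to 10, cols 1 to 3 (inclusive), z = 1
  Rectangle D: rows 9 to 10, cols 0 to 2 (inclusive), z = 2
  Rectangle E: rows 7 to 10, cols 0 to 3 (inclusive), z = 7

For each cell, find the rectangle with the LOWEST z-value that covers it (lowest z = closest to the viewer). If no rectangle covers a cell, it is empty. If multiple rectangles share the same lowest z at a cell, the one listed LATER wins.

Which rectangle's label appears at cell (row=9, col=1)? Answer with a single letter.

Check cell (9,1):
  A: rows 7-9 cols 4-6 -> outside (col miss)
  B: rows 8-10 cols 2-3 -> outside (col miss)
  C: rows 8-10 cols 1-3 z=1 -> covers; best now C (z=1)
  D: rows 9-10 cols 0-2 z=2 -> covers; best now C (z=1)
  E: rows 7-10 cols 0-3 z=7 -> covers; best now C (z=1)
Winner: C at z=1

Answer: C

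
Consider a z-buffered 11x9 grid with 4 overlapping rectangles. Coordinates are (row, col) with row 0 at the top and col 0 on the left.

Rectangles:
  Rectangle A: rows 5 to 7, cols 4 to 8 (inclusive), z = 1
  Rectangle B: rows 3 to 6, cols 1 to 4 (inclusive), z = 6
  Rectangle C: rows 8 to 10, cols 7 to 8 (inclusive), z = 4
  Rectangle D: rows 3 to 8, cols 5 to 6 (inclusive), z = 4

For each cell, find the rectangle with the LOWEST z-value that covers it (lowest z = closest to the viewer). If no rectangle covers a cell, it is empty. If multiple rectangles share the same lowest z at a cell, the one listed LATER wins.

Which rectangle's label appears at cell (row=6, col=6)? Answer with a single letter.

Answer: A

Derivation:
Check cell (6,6):
  A: rows 5-7 cols 4-8 z=1 -> covers; best now A (z=1)
  B: rows 3-6 cols 1-4 -> outside (col miss)
  C: rows 8-10 cols 7-8 -> outside (row miss)
  D: rows 3-8 cols 5-6 z=4 -> covers; best now A (z=1)
Winner: A at z=1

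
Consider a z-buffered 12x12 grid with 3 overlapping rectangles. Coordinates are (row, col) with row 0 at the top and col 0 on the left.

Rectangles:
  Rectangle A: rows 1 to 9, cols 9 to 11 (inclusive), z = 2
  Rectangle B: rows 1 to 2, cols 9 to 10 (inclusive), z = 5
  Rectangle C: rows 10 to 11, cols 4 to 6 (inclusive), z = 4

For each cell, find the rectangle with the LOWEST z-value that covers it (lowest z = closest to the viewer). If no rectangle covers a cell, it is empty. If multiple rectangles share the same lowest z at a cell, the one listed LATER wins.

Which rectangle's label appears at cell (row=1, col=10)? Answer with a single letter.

Answer: A

Derivation:
Check cell (1,10):
  A: rows 1-9 cols 9-11 z=2 -> covers; best now A (z=2)
  B: rows 1-2 cols 9-10 z=5 -> covers; best now A (z=2)
  C: rows 10-11 cols 4-6 -> outside (row miss)
Winner: A at z=2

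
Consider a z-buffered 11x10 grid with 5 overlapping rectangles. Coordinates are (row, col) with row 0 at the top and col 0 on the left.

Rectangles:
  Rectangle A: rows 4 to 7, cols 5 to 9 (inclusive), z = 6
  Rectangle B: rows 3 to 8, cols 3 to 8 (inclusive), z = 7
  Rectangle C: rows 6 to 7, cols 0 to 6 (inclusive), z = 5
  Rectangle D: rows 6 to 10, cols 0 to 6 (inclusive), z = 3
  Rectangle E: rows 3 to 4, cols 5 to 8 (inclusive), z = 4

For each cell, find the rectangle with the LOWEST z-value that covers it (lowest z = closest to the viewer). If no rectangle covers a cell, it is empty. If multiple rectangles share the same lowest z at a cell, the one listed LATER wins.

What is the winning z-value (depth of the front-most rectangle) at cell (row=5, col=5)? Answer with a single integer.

Answer: 6

Derivation:
Check cell (5,5):
  A: rows 4-7 cols 5-9 z=6 -> covers; best now A (z=6)
  B: rows 3-8 cols 3-8 z=7 -> covers; best now A (z=6)
  C: rows 6-7 cols 0-6 -> outside (row miss)
  D: rows 6-10 cols 0-6 -> outside (row miss)
  E: rows 3-4 cols 5-8 -> outside (row miss)
Winner: A at z=6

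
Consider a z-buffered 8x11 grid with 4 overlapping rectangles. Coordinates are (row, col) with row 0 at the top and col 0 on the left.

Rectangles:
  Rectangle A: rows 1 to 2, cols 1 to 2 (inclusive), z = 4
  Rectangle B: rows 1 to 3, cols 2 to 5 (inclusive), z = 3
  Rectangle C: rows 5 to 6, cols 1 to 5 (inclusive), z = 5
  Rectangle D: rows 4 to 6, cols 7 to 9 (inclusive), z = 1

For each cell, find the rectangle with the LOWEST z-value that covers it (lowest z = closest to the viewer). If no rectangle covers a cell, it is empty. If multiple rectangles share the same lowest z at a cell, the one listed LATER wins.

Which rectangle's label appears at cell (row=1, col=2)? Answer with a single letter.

Check cell (1,2):
  A: rows 1-2 cols 1-2 z=4 -> covers; best now A (z=4)
  B: rows 1-3 cols 2-5 z=3 -> covers; best now B (z=3)
  C: rows 5-6 cols 1-5 -> outside (row miss)
  D: rows 4-6 cols 7-9 -> outside (row miss)
Winner: B at z=3

Answer: B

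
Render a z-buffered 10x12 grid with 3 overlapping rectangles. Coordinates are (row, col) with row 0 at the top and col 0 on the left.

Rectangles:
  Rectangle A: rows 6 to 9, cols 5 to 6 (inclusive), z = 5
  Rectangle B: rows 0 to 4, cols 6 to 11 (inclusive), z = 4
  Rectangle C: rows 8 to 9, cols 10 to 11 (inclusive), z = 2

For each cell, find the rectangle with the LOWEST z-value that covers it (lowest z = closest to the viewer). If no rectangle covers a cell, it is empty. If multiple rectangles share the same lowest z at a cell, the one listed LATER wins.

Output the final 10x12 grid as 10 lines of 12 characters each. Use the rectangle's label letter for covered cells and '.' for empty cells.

......BBBBBB
......BBBBBB
......BBBBBB
......BBBBBB
......BBBBBB
............
.....AA.....
.....AA.....
.....AA...CC
.....AA...CC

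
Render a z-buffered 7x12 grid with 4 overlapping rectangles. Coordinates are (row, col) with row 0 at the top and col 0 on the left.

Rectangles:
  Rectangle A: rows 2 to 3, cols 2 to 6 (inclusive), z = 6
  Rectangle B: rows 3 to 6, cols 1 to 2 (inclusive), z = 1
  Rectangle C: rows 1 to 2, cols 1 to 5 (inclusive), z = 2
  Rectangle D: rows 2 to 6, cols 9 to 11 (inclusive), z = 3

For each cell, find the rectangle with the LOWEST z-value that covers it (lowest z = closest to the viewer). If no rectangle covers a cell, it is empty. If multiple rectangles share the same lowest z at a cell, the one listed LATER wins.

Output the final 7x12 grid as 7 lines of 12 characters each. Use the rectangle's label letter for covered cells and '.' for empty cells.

............
.CCCCC......
.CCCCCA..DDD
.BBAAAA..DDD
.BB......DDD
.BB......DDD
.BB......DDD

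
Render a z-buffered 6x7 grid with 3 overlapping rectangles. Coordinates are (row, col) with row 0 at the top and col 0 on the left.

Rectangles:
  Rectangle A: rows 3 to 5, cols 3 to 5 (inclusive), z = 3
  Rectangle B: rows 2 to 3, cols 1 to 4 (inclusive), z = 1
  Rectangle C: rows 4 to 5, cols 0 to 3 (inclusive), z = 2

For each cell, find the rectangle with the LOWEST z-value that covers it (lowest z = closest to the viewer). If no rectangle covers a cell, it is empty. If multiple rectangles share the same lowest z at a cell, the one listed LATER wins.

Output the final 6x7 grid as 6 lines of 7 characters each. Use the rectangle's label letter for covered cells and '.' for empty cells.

.......
.......
.BBBB..
.BBBBA.
CCCCAA.
CCCCAA.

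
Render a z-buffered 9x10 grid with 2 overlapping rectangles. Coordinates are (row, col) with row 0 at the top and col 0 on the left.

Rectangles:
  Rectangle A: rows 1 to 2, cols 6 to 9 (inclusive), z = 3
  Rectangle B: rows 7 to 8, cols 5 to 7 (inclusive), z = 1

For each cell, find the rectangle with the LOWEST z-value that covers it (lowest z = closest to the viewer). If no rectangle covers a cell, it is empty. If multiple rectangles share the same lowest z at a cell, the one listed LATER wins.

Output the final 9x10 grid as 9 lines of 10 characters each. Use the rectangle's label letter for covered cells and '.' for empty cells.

..........
......AAAA
......AAAA
..........
..........
..........
..........
.....BBB..
.....BBB..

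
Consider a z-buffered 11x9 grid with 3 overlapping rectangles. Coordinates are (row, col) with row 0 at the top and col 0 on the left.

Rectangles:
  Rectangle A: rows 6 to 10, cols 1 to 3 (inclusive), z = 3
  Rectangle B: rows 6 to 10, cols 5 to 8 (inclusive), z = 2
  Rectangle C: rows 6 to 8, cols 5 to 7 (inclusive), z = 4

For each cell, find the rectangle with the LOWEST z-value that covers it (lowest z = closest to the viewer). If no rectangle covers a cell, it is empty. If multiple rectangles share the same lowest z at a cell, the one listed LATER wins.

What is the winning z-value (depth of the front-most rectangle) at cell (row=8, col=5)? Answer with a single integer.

Answer: 2

Derivation:
Check cell (8,5):
  A: rows 6-10 cols 1-3 -> outside (col miss)
  B: rows 6-10 cols 5-8 z=2 -> covers; best now B (z=2)
  C: rows 6-8 cols 5-7 z=4 -> covers; best now B (z=2)
Winner: B at z=2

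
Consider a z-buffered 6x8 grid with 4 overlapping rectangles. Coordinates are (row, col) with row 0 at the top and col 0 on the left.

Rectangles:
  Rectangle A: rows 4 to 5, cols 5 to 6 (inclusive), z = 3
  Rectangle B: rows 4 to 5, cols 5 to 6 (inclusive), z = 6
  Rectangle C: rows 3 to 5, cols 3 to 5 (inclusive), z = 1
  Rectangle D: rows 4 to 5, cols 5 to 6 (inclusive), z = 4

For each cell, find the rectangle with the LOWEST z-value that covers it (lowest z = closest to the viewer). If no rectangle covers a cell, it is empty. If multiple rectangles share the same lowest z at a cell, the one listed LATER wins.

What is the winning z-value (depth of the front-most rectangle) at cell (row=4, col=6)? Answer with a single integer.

Check cell (4,6):
  A: rows 4-5 cols 5-6 z=3 -> covers; best now A (z=3)
  B: rows 4-5 cols 5-6 z=6 -> covers; best now A (z=3)
  C: rows 3-5 cols 3-5 -> outside (col miss)
  D: rows 4-5 cols 5-6 z=4 -> covers; best now A (z=3)
Winner: A at z=3

Answer: 3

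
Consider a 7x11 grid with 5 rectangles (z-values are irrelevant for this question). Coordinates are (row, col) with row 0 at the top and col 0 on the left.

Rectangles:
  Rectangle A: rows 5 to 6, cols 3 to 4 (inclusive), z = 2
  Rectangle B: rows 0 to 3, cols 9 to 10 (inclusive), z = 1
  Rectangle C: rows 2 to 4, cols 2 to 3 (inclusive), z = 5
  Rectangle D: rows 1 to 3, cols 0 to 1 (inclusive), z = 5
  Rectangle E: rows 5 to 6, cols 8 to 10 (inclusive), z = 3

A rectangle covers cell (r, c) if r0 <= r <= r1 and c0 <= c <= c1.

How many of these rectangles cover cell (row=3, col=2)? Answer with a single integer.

Answer: 1

Derivation:
Check cell (3,2):
  A: rows 5-6 cols 3-4 -> outside (row miss)
  B: rows 0-3 cols 9-10 -> outside (col miss)
  C: rows 2-4 cols 2-3 -> covers
  D: rows 1-3 cols 0-1 -> outside (col miss)
  E: rows 5-6 cols 8-10 -> outside (row miss)
Count covering = 1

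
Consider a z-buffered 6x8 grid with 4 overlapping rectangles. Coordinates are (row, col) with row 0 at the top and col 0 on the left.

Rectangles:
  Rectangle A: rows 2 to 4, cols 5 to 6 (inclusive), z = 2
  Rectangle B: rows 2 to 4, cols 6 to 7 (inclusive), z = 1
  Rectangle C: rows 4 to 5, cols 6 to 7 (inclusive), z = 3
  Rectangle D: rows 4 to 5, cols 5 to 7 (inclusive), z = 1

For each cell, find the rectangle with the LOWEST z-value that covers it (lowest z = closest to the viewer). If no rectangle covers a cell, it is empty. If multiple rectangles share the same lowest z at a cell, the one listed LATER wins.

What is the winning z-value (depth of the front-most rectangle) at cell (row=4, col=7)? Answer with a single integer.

Answer: 1

Derivation:
Check cell (4,7):
  A: rows 2-4 cols 5-6 -> outside (col miss)
  B: rows 2-4 cols 6-7 z=1 -> covers; best now B (z=1)
  C: rows 4-5 cols 6-7 z=3 -> covers; best now B (z=1)
  D: rows 4-5 cols 5-7 z=1 -> covers; best now D (z=1)
Winner: D at z=1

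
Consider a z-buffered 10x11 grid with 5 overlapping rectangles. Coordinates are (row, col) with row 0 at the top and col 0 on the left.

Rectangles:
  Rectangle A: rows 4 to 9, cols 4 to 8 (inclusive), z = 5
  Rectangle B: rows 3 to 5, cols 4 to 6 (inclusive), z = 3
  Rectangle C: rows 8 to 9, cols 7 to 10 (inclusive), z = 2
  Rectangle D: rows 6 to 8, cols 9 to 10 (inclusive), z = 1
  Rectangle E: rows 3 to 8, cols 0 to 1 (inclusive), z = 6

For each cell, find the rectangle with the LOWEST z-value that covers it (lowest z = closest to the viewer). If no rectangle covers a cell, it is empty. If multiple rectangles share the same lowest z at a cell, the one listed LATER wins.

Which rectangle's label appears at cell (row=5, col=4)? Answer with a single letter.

Answer: B

Derivation:
Check cell (5,4):
  A: rows 4-9 cols 4-8 z=5 -> covers; best now A (z=5)
  B: rows 3-5 cols 4-6 z=3 -> covers; best now B (z=3)
  C: rows 8-9 cols 7-10 -> outside (row miss)
  D: rows 6-8 cols 9-10 -> outside (row miss)
  E: rows 3-8 cols 0-1 -> outside (col miss)
Winner: B at z=3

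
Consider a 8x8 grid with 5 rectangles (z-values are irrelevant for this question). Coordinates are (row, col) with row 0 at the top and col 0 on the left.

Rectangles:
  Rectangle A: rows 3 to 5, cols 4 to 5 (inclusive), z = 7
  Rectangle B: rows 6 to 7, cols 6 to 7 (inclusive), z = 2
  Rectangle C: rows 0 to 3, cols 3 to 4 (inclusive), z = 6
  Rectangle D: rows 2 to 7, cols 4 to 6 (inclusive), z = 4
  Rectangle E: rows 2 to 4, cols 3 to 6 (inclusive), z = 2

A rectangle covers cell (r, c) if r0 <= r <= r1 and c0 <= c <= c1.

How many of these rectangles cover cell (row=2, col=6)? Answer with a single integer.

Answer: 2

Derivation:
Check cell (2,6):
  A: rows 3-5 cols 4-5 -> outside (row miss)
  B: rows 6-7 cols 6-7 -> outside (row miss)
  C: rows 0-3 cols 3-4 -> outside (col miss)
  D: rows 2-7 cols 4-6 -> covers
  E: rows 2-4 cols 3-6 -> covers
Count covering = 2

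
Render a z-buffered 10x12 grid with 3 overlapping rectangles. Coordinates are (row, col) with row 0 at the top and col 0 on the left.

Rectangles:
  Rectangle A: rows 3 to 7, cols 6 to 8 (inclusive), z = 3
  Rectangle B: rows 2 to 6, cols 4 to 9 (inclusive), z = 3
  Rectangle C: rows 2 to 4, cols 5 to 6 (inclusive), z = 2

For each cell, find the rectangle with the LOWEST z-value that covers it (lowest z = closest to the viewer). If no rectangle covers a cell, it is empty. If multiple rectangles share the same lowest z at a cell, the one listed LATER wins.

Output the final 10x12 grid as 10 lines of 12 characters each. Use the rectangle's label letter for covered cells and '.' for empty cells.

............
............
....BCCBBB..
....BCCBBB..
....BCCBBB..
....BBBBBB..
....BBBBBB..
......AAA...
............
............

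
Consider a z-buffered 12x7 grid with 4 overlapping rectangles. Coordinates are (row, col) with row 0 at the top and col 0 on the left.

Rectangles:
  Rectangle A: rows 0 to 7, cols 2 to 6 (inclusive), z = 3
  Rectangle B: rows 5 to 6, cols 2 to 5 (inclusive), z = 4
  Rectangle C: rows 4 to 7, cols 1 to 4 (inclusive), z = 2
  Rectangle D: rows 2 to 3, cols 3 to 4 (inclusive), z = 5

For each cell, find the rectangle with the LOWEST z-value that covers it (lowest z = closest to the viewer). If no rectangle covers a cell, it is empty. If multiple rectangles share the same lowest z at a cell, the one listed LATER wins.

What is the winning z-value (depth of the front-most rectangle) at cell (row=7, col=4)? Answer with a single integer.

Answer: 2

Derivation:
Check cell (7,4):
  A: rows 0-7 cols 2-6 z=3 -> covers; best now A (z=3)
  B: rows 5-6 cols 2-5 -> outside (row miss)
  C: rows 4-7 cols 1-4 z=2 -> covers; best now C (z=2)
  D: rows 2-3 cols 3-4 -> outside (row miss)
Winner: C at z=2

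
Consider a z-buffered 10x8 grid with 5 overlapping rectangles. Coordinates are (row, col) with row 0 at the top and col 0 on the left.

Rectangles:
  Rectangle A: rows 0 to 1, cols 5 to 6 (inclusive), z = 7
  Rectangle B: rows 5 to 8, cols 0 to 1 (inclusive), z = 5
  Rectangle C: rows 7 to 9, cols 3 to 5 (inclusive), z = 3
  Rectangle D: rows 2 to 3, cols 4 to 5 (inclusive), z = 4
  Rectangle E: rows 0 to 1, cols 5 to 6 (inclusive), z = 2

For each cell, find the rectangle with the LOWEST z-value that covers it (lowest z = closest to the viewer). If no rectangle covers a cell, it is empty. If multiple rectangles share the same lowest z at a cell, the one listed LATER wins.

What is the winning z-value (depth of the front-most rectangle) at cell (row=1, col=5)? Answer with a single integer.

Check cell (1,5):
  A: rows 0-1 cols 5-6 z=7 -> covers; best now A (z=7)
  B: rows 5-8 cols 0-1 -> outside (row miss)
  C: rows 7-9 cols 3-5 -> outside (row miss)
  D: rows 2-3 cols 4-5 -> outside (row miss)
  E: rows 0-1 cols 5-6 z=2 -> covers; best now E (z=2)
Winner: E at z=2

Answer: 2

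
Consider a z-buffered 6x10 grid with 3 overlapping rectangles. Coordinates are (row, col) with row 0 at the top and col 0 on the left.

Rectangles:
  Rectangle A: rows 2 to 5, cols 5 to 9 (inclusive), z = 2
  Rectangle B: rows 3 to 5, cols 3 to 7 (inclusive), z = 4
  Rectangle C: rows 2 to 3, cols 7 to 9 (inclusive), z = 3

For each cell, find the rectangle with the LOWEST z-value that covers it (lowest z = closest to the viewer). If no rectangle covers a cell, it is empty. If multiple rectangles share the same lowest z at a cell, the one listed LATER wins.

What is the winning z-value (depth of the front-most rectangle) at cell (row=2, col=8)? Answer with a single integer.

Check cell (2,8):
  A: rows 2-5 cols 5-9 z=2 -> covers; best now A (z=2)
  B: rows 3-5 cols 3-7 -> outside (row miss)
  C: rows 2-3 cols 7-9 z=3 -> covers; best now A (z=2)
Winner: A at z=2

Answer: 2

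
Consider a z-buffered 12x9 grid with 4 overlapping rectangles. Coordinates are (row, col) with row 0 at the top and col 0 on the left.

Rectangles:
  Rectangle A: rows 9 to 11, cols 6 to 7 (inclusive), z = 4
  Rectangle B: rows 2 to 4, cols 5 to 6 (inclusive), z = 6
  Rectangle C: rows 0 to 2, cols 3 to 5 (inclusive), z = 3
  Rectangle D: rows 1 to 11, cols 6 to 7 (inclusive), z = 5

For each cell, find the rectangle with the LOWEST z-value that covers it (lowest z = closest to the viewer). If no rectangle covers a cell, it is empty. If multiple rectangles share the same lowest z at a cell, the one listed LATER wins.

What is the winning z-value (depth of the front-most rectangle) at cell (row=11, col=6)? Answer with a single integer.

Check cell (11,6):
  A: rows 9-11 cols 6-7 z=4 -> covers; best now A (z=4)
  B: rows 2-4 cols 5-6 -> outside (row miss)
  C: rows 0-2 cols 3-5 -> outside (row miss)
  D: rows 1-11 cols 6-7 z=5 -> covers; best now A (z=4)
Winner: A at z=4

Answer: 4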